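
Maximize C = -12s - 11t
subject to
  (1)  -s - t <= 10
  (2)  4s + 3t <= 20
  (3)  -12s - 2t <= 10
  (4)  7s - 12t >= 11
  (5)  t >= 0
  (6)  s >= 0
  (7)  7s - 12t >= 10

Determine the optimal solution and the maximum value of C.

s = 11/7, t = 0, maximum C = -132/7

Vertices and C = -12s - 11t:
  (91/23, 32/23) → C = -1444/23
  (5, 0) → C = -60
  (11/7, 0) → C = -132/7

The optimum lies where 7s - 12t = 11 and t = 0.
Solving simultaneously gives s = 11/7, t = 0.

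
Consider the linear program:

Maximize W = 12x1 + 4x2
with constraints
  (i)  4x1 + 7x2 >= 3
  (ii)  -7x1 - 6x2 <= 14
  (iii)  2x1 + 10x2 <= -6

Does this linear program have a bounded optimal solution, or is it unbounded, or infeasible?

unbounded

From the feasible point (36/13, -15/13), moving in the direction (10, -2) keeps every constraint satisfied while W increases without bound.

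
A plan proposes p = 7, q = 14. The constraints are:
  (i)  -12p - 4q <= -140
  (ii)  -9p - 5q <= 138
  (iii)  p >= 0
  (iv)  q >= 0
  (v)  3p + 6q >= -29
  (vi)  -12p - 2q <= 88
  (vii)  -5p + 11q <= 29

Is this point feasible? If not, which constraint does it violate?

not feasible — violates (vii)

Constraint (vii): -5p + 11q = 119, which is not ≤ 29. All other constraints are satisfied.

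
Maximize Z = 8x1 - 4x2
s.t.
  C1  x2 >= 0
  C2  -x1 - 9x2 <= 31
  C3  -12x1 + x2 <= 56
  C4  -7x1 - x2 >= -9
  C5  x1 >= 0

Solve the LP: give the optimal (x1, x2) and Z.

Corner points and Z = 8x1 - 4x2:
  (9/7, 0) → Z = 72/7
  (0, 0) → Z = 0
  (0, 9) → Z = -36

x1 = 9/7, x2 = 0, maximum Z = 72/7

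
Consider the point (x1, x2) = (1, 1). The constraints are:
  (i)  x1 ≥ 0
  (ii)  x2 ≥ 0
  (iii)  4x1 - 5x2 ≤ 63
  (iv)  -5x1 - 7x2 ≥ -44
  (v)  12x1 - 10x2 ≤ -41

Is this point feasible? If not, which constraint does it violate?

Constraint (v): 12x1 - 10x2 = 2, which is not ≤ -41. All other constraints are satisfied.

not feasible — violates (v)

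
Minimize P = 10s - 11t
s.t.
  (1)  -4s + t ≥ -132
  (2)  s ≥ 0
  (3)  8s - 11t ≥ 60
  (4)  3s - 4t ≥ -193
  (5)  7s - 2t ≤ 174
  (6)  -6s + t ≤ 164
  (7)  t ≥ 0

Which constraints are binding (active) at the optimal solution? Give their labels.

Vertices and P = 10s - 11t:
  (1794/61, 972/61) → P = 7248/61
  (15/2, 0) → P = 75
  (174/7, 0) → P = 1740/7

The minimum is at (15/2, 0). Substituting into each constraint, equality holds for (3) and (7); the remaining constraints have slack.

(3) and (7)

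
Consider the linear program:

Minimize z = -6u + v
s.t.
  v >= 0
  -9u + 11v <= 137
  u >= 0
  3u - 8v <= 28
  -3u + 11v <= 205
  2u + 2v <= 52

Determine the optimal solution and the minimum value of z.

Vertices and z = -6u + v:
  (0, 0) → z = 0
  (28/3, 0) → z = -56
  (0, 137/11) → z = 137/11
  (149/20, 371/20) → z = -523/20
  (236/11, 50/11) → z = -1366/11

The optimum lies where 3u - 8v = 28 and 2u + 2v = 52.
Solving simultaneously gives u = 236/11, v = 50/11.

u = 236/11, v = 50/11, minimum z = -1366/11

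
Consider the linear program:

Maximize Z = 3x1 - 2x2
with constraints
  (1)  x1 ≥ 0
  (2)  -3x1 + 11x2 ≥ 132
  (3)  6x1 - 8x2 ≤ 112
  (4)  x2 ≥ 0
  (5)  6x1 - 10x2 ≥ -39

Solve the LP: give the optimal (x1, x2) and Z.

Vertices and Z = 3x1 - 2x2:
  (1144/21, 188/7) → Z = 768/7
  (99/4, 75/4) → Z = 147/4
  (358/3, 151/2) → Z = 207

The binding constraints are 6x1 - 8x2 = 112 and 6x1 - 10x2 = -39.
Solving simultaneously gives x1 = 358/3, x2 = 151/2.

x1 = 358/3, x2 = 151/2, maximum Z = 207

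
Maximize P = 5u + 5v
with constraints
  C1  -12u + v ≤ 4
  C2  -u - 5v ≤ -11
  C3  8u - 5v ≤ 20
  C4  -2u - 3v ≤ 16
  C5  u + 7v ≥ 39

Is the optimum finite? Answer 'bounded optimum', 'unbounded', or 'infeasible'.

From the feasible point (11/85, 472/85), moving in the direction (1, 12) keeps every constraint satisfied while P increases without bound.

unbounded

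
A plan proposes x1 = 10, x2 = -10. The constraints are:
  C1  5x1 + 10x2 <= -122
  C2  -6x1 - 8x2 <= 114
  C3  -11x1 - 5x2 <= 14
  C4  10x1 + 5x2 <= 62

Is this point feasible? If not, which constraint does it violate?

not feasible — violates C1

Constraint C1: 5x1 + 10x2 = -50, which is not ≤ -122. All other constraints are satisfied.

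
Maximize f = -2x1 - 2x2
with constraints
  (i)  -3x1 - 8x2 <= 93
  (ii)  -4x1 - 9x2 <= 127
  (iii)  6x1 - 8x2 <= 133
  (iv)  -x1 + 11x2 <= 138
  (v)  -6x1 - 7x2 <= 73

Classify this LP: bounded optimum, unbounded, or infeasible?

bounded optimum

Vertices and f = -2x1 - 2x2:
  (40/9, -319/24) → f = 637/36
  (67/27, -113/9) → f = 544/27
  (2567/58, 961/58) → f = -3528/29
  (-1769/73, 755/73) → f = 2028/73
The feasible region has finitely many vertices and no improving ray; the maximum is 2028/73 at (-1769/73, 755/73).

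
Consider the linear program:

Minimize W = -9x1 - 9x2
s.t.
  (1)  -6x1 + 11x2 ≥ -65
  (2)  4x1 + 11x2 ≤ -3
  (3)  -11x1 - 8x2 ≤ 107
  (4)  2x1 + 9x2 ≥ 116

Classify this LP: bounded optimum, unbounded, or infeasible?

infeasible

The boundaries -6x1 + 11x2 = -65 and 4x1 + 11x2 = -3 meet at (31/5, -139/55), but that point violates 2x1 + 9x2 ≥ 116. Every candidate vertex is excluded by some other constraint, so the feasible region is empty.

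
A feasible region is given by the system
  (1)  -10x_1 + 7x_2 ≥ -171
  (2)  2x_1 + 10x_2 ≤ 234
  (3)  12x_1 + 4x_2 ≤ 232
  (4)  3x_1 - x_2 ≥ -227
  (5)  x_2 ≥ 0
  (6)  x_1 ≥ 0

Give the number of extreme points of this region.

5

Pairwise boundary intersections that survive every other constraint:
  (577/31, 67/31)
  (171/10, 0)
  (173/14, 293/14)
  (0, 117/5)
  (0, 0)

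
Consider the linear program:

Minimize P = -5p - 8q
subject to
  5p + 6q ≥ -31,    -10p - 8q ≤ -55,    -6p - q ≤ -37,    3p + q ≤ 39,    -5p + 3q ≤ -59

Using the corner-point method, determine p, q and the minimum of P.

p = 88/7, q = 9/7, minimum P = -512/7

Corner points and P = -5p - 8q:
  (257/14, -225/14) → P = 515/14
  (91/10, -9/2) → P = -19/2
  (88/7, 9/7) → P = -512/7

At the optimal vertex, 3p + q = 39 and -5p + 3q = -59.
Solving simultaneously gives p = 88/7, q = 9/7.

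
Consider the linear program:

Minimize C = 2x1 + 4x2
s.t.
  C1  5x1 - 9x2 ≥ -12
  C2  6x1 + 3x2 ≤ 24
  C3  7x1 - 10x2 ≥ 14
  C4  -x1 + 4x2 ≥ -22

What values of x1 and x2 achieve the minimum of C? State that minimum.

x1 = -82/9, x2 = -70/9, minimum C = -148/3

Vertices and C = 2x1 + 4x2:
  (94/27, 28/27) → C = 100/9
  (6, -4) → C = -4
  (-82/9, -70/9) → C = -148/3

The binding constraints are 7x1 - 10x2 = 14 and -x1 + 4x2 = -22.
Solving simultaneously gives x1 = -82/9, x2 = -70/9.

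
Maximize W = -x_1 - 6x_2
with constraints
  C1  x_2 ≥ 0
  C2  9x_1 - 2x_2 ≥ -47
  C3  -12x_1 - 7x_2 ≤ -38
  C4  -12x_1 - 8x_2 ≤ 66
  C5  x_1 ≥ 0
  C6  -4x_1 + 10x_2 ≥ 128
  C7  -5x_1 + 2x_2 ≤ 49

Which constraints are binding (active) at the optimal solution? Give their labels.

Vertices and W = -x_1 - 6x_2:
  (0, 47/2) → W = -141
  (1/2, 103/4) → W = -155
  (0, 64/5) → W = -384/5
The feasible region is unbounded (it extends along (5, 2), (2, 5)), but W strictly decreases along every unbounded feasible direction, so there is no improving ray and the maximum is attained at a vertex.

The maximum is at (0, 64/5). Substituting into each constraint, equality holds for C5 and C6; the remaining constraints have slack.

C5 and C6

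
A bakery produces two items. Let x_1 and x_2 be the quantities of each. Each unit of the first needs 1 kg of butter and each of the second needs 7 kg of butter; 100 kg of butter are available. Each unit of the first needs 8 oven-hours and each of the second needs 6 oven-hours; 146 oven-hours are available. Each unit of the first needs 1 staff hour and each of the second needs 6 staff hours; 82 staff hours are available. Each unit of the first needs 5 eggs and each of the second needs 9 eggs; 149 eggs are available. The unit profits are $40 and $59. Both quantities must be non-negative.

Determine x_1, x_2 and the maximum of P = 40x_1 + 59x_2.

x_1 = 10, x_2 = 11, maximum P = 1049

Feasible corners and P = 40x_1 + 59x_2:
  (0, 0) → P = 0
  (0, 41/3) → P = 2419/3
  (73/4, 0) → P = 730
  (10, 11) → P = 1049
  (52/7, 87/7) → P = 7213/7

The binding constraints are 8x_1 + 6x_2 = 146 and 5x_1 + 9x_2 = 149.
Solving simultaneously gives x_1 = 10, x_2 = 11.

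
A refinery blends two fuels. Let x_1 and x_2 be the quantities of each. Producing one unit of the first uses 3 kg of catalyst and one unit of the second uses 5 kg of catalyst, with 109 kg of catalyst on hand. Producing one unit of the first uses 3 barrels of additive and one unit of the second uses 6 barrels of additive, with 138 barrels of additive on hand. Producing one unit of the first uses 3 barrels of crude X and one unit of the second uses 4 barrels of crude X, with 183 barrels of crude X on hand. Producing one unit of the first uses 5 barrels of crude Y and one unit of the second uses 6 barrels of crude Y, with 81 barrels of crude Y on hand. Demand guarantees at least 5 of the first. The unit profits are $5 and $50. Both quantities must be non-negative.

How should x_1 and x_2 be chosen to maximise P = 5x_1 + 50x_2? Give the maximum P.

x_1 = 5, x_2 = 28/3, maximum P = 1475/3

Vertices and P = 5x_1 + 50x_2:
  (81/5, 0) → P = 81
  (5, 0) → P = 25
  (5, 28/3) → P = 1475/3

The binding constraints are 5x_1 + 6x_2 = 81 and x_1 = 5.
Solving simultaneously gives x_1 = 5, x_2 = 28/3.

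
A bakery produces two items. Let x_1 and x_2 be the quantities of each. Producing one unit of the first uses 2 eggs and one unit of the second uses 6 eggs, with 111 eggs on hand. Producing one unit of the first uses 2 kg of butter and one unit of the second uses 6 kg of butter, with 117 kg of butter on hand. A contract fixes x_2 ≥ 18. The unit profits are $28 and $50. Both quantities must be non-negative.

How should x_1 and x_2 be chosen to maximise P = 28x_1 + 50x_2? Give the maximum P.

Corner points and P = 28x_1 + 50x_2:
  (0, 37/2) → P = 925
  (0, 18) → P = 900
  (3/2, 18) → P = 942

x_1 = 3/2, x_2 = 18, maximum P = 942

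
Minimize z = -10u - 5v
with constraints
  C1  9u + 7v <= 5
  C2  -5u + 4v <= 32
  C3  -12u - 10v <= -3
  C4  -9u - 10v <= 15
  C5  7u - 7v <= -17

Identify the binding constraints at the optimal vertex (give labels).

Vertices and z = -10u - 5v:
  (-204/71, 313/71) → z = 475/71
  (-3/4, 47/28) → z = -25/28
  (-22/7, 57/14) → z = 155/14
  (-149/154, 225/154) → z = 365/154

The minimum is at (-3/4, 47/28). Substituting into each constraint, equality holds for C1 and C5; the remaining constraints have slack.

C1 and C5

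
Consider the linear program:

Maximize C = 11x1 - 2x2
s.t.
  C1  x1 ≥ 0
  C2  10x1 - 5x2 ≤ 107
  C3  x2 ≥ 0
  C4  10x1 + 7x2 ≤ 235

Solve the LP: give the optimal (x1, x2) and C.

x1 = 481/30, x2 = 32/3, maximum C = 4651/30

Vertices and C = 11x1 - 2x2:
  (0, 0) → C = 0
  (0, 235/7) → C = -470/7
  (107/10, 0) → C = 1177/10
  (481/30, 32/3) → C = 4651/30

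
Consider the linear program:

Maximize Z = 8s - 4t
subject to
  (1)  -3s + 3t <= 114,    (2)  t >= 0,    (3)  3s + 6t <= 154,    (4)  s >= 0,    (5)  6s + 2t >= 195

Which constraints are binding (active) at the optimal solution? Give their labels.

Feasible corners and Z = 8s - 4t:
  (154/3, 0) → Z = 1232/3
  (65/2, 0) → Z = 260
  (431/15, 113/10) → Z = 554/3

The maximum is at (154/3, 0). Substituting into each constraint, equality holds for (2) and (3); the remaining constraints have slack.

(2) and (3)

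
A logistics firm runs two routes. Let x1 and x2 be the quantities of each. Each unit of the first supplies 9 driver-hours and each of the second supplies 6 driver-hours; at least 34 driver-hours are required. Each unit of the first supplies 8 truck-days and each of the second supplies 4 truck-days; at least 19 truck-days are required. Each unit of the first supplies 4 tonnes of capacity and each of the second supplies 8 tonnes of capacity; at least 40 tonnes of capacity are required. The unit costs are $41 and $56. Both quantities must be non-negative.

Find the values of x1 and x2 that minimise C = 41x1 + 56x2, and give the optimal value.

x1 = 2/3, x2 = 14/3, minimum C = 866/3

Feasible corners and C = 41x1 + 56x2:
  (0, 17/3) → C = 952/3
  (10, 0) → C = 410
  (2/3, 14/3) → C = 866/3
The feasible region is unbounded (it extends along (0, 1), (1, 0)), but C strictly increases along every unbounded feasible direction, so there is no improving ray and the minimum is attained at a vertex.

At the optimal vertex, 9x1 + 6x2 = 34 and 4x1 + 8x2 = 40.
Solving simultaneously gives x1 = 2/3, x2 = 14/3.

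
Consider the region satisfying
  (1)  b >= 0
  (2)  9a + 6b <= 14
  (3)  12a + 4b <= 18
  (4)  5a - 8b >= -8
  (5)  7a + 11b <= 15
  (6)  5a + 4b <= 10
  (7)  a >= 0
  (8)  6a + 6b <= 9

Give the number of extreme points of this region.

5

Pairwise boundary intersections that survive every other constraint:
  (3/2, 0)
  (0, 0)
  (32/111, 131/111)
  (0, 1)
  (3/8, 9/8)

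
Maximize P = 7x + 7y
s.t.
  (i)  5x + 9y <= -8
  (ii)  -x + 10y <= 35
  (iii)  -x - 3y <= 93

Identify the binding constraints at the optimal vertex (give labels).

(i) and (iii)

Feasible corners and P = 7x + 7y:
  (-395/59, 167/59) → P = -1596/59
  (271/2, -457/6) → P = 1246/3
  (-1035/13, -58/13) → P = -7651/13

The maximum is at (271/2, -457/6). Substituting into each constraint, equality holds for (i) and (iii); the remaining constraints have slack.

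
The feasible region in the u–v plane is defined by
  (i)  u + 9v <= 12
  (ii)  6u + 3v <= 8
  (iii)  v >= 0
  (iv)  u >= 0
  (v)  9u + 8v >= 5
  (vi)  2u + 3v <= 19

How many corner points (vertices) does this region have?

Of the 15 pairwise boundary intersections, those satisfying every inequality are:
  (12/17, 64/51)
  (0, 4/3)
  (4/3, 0)
  (5/9, 0)
  (0, 5/8)

5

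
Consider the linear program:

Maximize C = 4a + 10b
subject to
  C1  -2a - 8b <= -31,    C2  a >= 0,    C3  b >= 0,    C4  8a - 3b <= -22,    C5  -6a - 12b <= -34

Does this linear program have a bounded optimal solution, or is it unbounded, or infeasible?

From the feasible point (0, 22/3), moving in the direction (0, 1) keeps every constraint satisfied while C increases without bound.

unbounded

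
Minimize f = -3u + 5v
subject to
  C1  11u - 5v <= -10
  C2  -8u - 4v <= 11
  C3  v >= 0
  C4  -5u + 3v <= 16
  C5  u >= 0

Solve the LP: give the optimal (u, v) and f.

u = 0, v = 2, minimum f = 10

Extreme points and f = -3u + 5v:
  (25/4, 63/4) → f = 60
  (0, 2) → f = 10
  (0, 16/3) → f = 80/3

The binding constraints are 11u - 5v = -10 and u = 0.
Solving simultaneously gives u = 0, v = 2.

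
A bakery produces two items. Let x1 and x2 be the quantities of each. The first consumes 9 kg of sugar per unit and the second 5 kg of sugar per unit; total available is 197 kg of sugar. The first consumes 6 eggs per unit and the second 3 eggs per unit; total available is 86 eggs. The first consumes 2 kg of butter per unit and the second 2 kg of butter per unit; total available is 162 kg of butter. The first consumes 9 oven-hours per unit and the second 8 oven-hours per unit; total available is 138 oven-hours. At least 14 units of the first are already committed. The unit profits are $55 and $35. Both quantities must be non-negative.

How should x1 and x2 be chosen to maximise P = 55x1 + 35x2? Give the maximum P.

x1 = 14, x2 = 2/3, maximum P = 2380/3

Vertices and P = 55x1 + 35x2:
  (43/3, 0) → P = 2365/3
  (14, 0) → P = 770
  (14, 2/3) → P = 2380/3

At the optimal vertex, 6x1 + 3x2 = 86 and x1 = 14.
Solving simultaneously gives x1 = 14, x2 = 2/3.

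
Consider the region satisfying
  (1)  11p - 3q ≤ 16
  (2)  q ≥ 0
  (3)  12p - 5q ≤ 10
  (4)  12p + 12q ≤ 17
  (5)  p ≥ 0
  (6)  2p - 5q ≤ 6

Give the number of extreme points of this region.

Intersecting each pair of boundary lines and keeping only the points that satisfy every inequality leaves:
  (5/6, 0)
  (0, 0)
  (205/204, 7/17)
  (0, 17/12)

4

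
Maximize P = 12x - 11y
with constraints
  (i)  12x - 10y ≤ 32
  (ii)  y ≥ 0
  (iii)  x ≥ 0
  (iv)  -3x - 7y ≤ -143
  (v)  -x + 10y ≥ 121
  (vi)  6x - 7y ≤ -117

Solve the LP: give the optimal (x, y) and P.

x = 697/12, y = 133/2, maximum P = -69/2

Extreme points and P = 12x - 11y:
  (697/12, 133/2) → P = -69/2
  (0, 143/7) → P = -1573/7
  (26/9, 403/21) → P = -1235/7
The feasible region is unbounded (it extends along (0, 1), (5, 6)), but P strictly decreases along every unbounded feasible direction, so there is no improving ray and the maximum is attained at a vertex.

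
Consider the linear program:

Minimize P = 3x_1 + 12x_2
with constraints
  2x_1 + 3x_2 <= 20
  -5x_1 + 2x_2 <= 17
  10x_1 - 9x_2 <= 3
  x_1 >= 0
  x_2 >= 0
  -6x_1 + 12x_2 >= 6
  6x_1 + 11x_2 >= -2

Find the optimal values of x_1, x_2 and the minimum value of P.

x_1 = 0, x_2 = 1/2, minimum P = 6

Extreme points and P = 3x_1 + 12x_2:
  (63/16, 97/24) → P = 965/16
  (0, 20/3) → P = 80
  (15/11, 13/11) → P = 201/11
  (0, 1/2) → P = 6

The binding constraints are x_1 = 0 and -6x_1 + 12x_2 = 6.
Solving simultaneously gives x_1 = 0, x_2 = 1/2.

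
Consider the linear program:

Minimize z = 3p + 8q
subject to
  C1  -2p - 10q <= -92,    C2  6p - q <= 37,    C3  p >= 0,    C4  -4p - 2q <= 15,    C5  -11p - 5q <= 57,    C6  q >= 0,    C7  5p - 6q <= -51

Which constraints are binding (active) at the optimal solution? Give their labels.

C1 and C3

Vertices and z = 3p + 8q:
  (0, 46/5) → z = 368/5
  (21/31, 281/31) → z = 2311/31
  (273/31, 491/31) → z = 4747/31
The feasible region is unbounded (it extends along (0, 1), (1, 6)), but z strictly increases along every unbounded feasible direction, so there is no improving ray and the minimum is attained at a vertex.

The minimum is at (0, 46/5). Substituting into each constraint, equality holds for C1 and C3; the remaining constraints have slack.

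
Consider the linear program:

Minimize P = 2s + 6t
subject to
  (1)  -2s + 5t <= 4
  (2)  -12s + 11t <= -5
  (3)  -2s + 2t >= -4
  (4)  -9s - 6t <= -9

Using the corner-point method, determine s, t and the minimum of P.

s = 7/5, t = -3/5, minimum P = -4/5

Feasible corners and P = 2s + 6t:
  (69/38, 29/19) → P = 243/19
  (14/3, 8/3) → P = 76/3
  (43/57, 7/19) → P = 212/57
  (7/5, -3/5) → P = -4/5

The optimum lies where -2s + 2t = -4 and -9s - 6t = -9.
Solving simultaneously gives s = 7/5, t = -3/5.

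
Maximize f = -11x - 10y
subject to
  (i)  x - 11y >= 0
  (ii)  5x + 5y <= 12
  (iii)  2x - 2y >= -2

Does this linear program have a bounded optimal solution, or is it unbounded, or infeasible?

From the feasible point (11/5, 1/5), moving in the direction (-2, -2) keeps every constraint satisfied while f increases without bound.

unbounded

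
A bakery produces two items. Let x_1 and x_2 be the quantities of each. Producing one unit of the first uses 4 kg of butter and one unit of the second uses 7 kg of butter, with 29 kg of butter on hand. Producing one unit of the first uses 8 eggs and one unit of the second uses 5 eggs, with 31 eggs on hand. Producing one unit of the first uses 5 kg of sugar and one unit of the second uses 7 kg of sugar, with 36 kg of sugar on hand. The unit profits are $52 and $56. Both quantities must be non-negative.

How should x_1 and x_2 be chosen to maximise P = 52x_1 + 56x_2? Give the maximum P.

Vertices and P = 52x_1 + 56x_2:
  (0, 0) → P = 0
  (0, 29/7) → P = 232
  (31/8, 0) → P = 403/2
  (2, 3) → P = 272

At the optimal vertex, 4x_1 + 7x_2 = 29 and 8x_1 + 5x_2 = 31.
Solving simultaneously gives x_1 = 2, x_2 = 3.

x_1 = 2, x_2 = 3, maximum P = 272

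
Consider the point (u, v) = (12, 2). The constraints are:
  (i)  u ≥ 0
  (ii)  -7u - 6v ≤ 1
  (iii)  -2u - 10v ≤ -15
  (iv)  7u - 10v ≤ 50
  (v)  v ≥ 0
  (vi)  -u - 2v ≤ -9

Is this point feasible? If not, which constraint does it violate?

Constraint (iv): 7u - 10v = 64, which is not ≤ 50. All other constraints are satisfied.

not feasible — violates (iv)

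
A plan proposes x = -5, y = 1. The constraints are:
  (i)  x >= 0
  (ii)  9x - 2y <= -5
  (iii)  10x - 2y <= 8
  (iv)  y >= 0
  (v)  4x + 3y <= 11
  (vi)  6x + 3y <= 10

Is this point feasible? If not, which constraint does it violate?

Constraint (i): x = -5, which is not ≥ 0. All other constraints are satisfied.

not feasible — violates (i)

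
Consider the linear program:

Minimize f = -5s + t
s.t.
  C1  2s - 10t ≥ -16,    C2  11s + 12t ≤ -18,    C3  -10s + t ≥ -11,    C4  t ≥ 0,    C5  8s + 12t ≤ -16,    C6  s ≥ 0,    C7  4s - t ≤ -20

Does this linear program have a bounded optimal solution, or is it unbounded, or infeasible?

infeasible

The boundaries 2s - 10t = -16 and t = 0 meet at (-8, 0), but that point violates s ≥ 0. Every candidate vertex is excluded by some other constraint, so the feasible region is empty.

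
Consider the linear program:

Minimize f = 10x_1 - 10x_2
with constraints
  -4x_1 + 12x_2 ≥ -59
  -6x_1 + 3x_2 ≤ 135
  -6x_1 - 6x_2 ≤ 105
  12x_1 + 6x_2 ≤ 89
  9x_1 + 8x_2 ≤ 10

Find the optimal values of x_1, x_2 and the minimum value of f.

Feasible corners and f = 10x_1 - 10x_2:
  (-151/16, -129/16) → f = -55/4
  (148/35, -491/140) → f = 1083/14
  (-125/6, 10/3) → f = -725/3
  (-14, 17) → f = -310

The binding constraints are -6x_1 + 3x_2 = 135 and 9x_1 + 8x_2 = 10.
Solving simultaneously gives x_1 = -14, x_2 = 17.

x_1 = -14, x_2 = 17, minimum f = -310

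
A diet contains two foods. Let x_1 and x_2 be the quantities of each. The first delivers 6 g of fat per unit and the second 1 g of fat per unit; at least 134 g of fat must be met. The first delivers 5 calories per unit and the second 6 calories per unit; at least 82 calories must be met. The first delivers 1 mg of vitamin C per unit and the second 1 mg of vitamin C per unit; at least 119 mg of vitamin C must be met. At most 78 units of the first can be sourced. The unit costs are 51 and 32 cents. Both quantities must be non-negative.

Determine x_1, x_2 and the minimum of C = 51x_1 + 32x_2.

x_1 = 3, x_2 = 116, minimum C = 3865

Corner points and C = 51x_1 + 32x_2:
  (0, 134) → C = 4288
  (3, 116) → C = 3865
  (78, 41) → C = 5290
The feasible region is unbounded (it extends along (0, 1)), but C strictly increases along every unbounded feasible direction, so there is no improving ray and the minimum is attained at a vertex.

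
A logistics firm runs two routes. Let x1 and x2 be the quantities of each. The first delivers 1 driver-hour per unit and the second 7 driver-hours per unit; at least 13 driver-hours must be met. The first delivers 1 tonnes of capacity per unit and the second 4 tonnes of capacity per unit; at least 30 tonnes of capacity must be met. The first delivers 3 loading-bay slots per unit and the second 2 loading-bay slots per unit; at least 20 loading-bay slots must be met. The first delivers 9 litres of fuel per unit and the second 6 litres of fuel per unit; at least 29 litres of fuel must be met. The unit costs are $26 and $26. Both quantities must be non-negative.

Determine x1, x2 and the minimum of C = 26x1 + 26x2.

x1 = 2, x2 = 7, minimum C = 234

Feasible corners and C = 26x1 + 26x2:
  (0, 10) → C = 260
  (30, 0) → C = 780
  (2, 7) → C = 234
The feasible region is unbounded (it extends along (0, 1), (1, 0)), but C strictly increases along every unbounded feasible direction, so there is no improving ray and the minimum is attained at a vertex.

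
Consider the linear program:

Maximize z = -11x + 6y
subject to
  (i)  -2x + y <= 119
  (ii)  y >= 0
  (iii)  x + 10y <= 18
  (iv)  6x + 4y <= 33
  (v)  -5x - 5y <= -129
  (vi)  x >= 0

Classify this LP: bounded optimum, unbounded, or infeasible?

The boundaries y = 0 and 6x + 4y = 33 meet at (11/2, 0), but that point violates -5x - 5y ≤ -129. Every candidate vertex is excluded by some other constraint, so the feasible region is empty.

infeasible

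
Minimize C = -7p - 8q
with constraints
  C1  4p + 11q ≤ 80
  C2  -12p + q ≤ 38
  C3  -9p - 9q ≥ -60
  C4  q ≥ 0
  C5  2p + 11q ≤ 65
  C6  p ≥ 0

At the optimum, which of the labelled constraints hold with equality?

Feasible corners and C = -7p - 8q:
  (20/3, 0) → C = -140/3
  (25/27, 155/27) → C = -1415/27
  (0, 0) → C = 0
  (0, 65/11) → C = -520/11

The minimum is at (25/27, 155/27). Substituting into each constraint, equality holds for C3 and C5; the remaining constraints have slack.

C3 and C5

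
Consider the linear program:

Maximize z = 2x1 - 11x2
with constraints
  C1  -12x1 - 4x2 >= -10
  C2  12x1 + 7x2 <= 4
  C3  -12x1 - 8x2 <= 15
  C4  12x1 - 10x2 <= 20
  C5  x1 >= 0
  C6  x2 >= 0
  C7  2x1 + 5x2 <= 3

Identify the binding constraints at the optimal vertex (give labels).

C2 and C6

Extreme points and z = 2x1 - 11x2:
  (0, 4/7) → z = -44/7
  (1/3, 0) → z = 2/3
  (0, 0) → z = 0

The maximum is at (1/3, 0). Substituting into each constraint, equality holds for C2 and C6; the remaining constraints have slack.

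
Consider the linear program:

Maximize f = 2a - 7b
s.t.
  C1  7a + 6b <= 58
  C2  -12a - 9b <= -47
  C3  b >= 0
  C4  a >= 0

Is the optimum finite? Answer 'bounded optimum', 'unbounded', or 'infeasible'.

Vertices and f = 2a - 7b:
  (58/7, 0) → f = 116/7
  (0, 29/3) → f = -203/3
  (47/12, 0) → f = 47/6
  (0, 47/9) → f = -329/9
The feasible region has finitely many vertices and no improving ray; the maximum is 116/7 at (58/7, 0).

bounded optimum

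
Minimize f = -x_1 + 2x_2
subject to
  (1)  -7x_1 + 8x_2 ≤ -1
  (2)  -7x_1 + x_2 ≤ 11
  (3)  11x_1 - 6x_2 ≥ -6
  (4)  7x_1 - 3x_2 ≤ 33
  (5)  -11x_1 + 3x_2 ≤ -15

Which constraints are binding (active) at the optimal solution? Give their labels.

(4) and (5)

Corner points and f = -x_1 + 2x_2:
  (261/35, 32/5) → f = 187/35
  (117/67, 94/67) → f = 71/67
  (-9/2, -43/2) → f = -77/2

The minimum is at (-9/2, -43/2). Substituting into each constraint, equality holds for (4) and (5); the remaining constraints have slack.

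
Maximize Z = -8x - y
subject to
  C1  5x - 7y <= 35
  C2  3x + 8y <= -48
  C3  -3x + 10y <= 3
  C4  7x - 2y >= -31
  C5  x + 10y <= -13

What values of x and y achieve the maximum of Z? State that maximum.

Vertices and Z = -8x - y:
  (-56/61, -345/61) → Z = 13
  (-287/39, -400/39) → Z = 2696/39
  (-172/31, -243/62) → Z = 2995/62

At the optimal vertex, 5x - 7y = 35 and 7x - 2y = -31.
Solving simultaneously gives x = -287/39, y = -400/39.

x = -287/39, y = -400/39, maximum Z = 2696/39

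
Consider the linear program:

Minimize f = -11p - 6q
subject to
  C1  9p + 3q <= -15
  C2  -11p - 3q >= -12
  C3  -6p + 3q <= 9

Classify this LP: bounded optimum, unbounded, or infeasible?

bounded optimum

Corner points and f = -11p - 6q:
  (27/2, -91/2) → f = 249/2
  (-8/5, -1/5) → f = 94/5
The feasible region has finitely many vertices and no improving ray; the minimum is 94/5 at (-8/5, -1/5).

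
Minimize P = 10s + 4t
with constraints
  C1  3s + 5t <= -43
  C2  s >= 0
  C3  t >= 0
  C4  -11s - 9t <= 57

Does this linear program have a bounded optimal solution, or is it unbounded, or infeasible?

infeasible

The boundaries 3s + 5t = -43 and -11s - 9t = 57 meet at (51/14, -151/14), but that point violates t ≥ 0. Every candidate vertex is excluded by some other constraint, so the feasible region is empty.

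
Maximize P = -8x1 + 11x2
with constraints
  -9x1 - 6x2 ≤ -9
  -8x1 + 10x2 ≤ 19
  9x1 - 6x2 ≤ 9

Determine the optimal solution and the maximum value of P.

Corner points and P = -8x1 + 11x2:
  (-4/23, 81/46) → P = 955/46
  (1, 0) → P = -8
  (34/7, 81/14) → P = 347/14

x1 = 34/7, x2 = 81/14, maximum P = 347/14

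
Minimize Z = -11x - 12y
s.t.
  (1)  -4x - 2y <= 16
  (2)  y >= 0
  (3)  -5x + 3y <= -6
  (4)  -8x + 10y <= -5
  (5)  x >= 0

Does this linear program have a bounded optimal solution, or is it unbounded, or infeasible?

From the feasible point (6/5, 0), moving in the direction (10, 8) keeps every constraint satisfied while Z decreases without bound.

unbounded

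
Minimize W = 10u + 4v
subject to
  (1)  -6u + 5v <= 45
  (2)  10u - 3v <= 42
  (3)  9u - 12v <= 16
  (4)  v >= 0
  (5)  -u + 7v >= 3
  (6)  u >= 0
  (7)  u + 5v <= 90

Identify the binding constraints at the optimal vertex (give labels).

(5) and (6)

Extreme points and W = 10u + 4v:
  (0, 9) → W = 36
  (45/7, 117/7) → W = 918/7
  (152/31, 218/93) → W = 5432/93
  (480/53, 858/53) → W = 8232/53
  (148/51, 43/51) → W = 1652/51
  (0, 3/7) → W = 12/7

The minimum is at (0, 3/7). Substituting into each constraint, equality holds for (5) and (6); the remaining constraints have slack.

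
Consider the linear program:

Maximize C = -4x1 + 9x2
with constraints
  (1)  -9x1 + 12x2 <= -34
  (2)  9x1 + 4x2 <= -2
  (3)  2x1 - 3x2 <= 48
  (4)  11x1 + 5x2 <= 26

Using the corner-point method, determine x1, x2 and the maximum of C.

x1 = 7/9, x2 = -9/4, maximum C = -841/36

Corner points and C = -4x1 + 9x2:
  (7/9, -9/4) → C = -841/36
  (-158, -364/3) → C = -460
  (186/35, -436/35) → C = -4668/35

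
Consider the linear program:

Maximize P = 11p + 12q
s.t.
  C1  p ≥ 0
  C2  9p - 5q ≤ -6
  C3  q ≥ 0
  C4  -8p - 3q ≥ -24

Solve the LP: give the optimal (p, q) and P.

p = 0, q = 8, maximum P = 96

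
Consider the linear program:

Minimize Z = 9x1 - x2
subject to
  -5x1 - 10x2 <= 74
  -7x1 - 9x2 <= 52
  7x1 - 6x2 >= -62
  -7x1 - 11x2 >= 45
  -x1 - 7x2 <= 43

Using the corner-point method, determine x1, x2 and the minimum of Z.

x1 = -58/7, x2 = 2/3, minimum Z = -1580/21

Corner points and Z = 9x1 - x2:
  (-58/7, 2/3) → Z = -1580/21
  (23/40, -249/40) → Z = 57/5
  (-8, 1) → Z = -73
  (79/19, -128/19) → Z = 839/19

The binding constraints are -7x1 - 9x2 = 52 and 7x1 - 6x2 = -62.
Solving simultaneously gives x1 = -58/7, x2 = 2/3.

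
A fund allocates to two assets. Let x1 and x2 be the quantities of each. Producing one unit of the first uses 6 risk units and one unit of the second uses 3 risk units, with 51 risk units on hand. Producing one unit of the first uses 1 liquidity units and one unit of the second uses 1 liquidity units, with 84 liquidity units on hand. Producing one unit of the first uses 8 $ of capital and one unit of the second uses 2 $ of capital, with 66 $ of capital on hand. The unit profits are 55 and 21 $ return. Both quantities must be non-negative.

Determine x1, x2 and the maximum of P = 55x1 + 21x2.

Corner points and P = 55x1 + 21x2:
  (0, 0) → P = 0
  (0, 17) → P = 357
  (33/4, 0) → P = 1815/4
  (8, 1) → P = 461

x1 = 8, x2 = 1, maximum P = 461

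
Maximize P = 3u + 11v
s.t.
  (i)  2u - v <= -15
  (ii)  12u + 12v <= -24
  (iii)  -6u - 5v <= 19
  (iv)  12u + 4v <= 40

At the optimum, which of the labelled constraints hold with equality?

(ii) and (iii)

Extreme points and P = 3u + 11v:
  (-17/3, 11/3) → P = 70/3
  (-47/8, 13/4) → P = 145/8
  (-9, 7) → P = 50

The maximum is at (-9, 7). Substituting into each constraint, equality holds for (ii) and (iii); the remaining constraints have slack.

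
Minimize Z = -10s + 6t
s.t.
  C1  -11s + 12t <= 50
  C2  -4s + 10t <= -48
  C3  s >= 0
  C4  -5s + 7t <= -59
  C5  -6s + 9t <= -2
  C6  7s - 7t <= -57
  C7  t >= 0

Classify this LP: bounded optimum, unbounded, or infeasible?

The boundaries -4s + 10t = -48 and t = 0 meet at (12, 0), but that point violates 7s - 7t ≤ -57. Every candidate vertex is excluded by some other constraint, so the feasible region is empty.

infeasible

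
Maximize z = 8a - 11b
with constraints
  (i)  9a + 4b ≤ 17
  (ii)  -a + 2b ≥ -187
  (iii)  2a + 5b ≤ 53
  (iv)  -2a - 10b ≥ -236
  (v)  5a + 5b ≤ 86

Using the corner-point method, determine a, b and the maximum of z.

Feasible corners and z = 8a - 11b:
  (391/11, -833/11) → z = 12291/11
  (-127/37, 443/37) → z = -5889/37
  (-65, 183/5) → z = -4613/5
The feasible region is unbounded (it extends along (-2, -1), (-5, 1)), but z strictly decreases along every unbounded feasible direction, so there is no improving ray and the maximum is attained at a vertex.

At the optimal vertex, 9a + 4b = 17 and -a + 2b = -187.
Solving simultaneously gives a = 391/11, b = -833/11.

a = 391/11, b = -833/11, maximum z = 12291/11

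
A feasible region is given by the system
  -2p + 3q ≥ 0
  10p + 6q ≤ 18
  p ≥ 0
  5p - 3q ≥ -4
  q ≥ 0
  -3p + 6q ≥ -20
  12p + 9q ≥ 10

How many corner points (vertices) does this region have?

5

Pairwise boundary intersections that survive every other constraint:
  (9/7, 6/7)
  (5/9, 10/27)
  (1/2, 13/6)
  (0, 4/3)
  (0, 10/9)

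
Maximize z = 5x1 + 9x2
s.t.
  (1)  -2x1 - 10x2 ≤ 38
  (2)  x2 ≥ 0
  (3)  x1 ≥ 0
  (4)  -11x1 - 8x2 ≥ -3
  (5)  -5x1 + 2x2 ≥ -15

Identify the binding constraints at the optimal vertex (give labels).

(3) and (4)

Feasible corners and z = 5x1 + 9x2:
  (0, 0) → z = 0
  (3/11, 0) → z = 15/11
  (0, 3/8) → z = 27/8

The maximum is at (0, 3/8). Substituting into each constraint, equality holds for (3) and (4); the remaining constraints have slack.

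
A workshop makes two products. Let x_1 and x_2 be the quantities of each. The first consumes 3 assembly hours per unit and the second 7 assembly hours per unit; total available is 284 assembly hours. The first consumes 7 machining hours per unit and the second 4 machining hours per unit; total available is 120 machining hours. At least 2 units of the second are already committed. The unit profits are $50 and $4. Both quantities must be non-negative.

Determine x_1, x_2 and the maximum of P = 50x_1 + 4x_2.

x_1 = 16, x_2 = 2, maximum P = 808

Extreme points and P = 50x_1 + 4x_2:
  (0, 30) → P = 120
  (0, 2) → P = 8
  (16, 2) → P = 808

The binding constraints are 7x_1 + 4x_2 = 120 and x_2 = 2.
Solving simultaneously gives x_1 = 16, x_2 = 2.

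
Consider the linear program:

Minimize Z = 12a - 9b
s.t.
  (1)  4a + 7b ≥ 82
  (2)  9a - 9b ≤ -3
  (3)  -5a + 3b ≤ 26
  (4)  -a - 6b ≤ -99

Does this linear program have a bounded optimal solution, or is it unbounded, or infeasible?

unbounded

From the feasible point (97/7, 298/21), moving in the direction (3, 5) keeps every constraint satisfied while Z decreases without bound.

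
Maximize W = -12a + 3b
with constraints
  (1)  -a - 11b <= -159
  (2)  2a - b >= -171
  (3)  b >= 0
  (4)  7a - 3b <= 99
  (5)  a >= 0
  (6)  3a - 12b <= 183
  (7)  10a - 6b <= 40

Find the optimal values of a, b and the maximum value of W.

a = 0, b = 171, maximum W = 513

Extreme points and W = -12a + 3b:
  (0, 159/11) → W = 477/11
  (697/58, 775/58) → W = -6039/58
  (612, 1395) → W = -3159
  (0, 171) → W = 513
  (79/2, 355/6) → W = -593/2

The binding constraints are 2a - b = -171 and a = 0.
Solving simultaneously gives a = 0, b = 171.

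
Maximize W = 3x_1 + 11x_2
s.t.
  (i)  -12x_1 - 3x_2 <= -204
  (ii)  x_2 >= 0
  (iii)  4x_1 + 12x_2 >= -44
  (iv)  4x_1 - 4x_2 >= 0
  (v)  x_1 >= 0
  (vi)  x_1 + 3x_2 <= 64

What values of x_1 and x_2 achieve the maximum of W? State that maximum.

x_1 = 16, x_2 = 16, maximum W = 224

Corner points and W = 3x_1 + 11x_2:
  (17, 0) → W = 51
  (68/5, 68/5) → W = 952/5
  (64, 0) → W = 192
  (16, 16) → W = 224

At the optimal vertex, 4x_1 - 4x_2 = 0 and x_1 + 3x_2 = 64.
Solving simultaneously gives x_1 = 16, x_2 = 16.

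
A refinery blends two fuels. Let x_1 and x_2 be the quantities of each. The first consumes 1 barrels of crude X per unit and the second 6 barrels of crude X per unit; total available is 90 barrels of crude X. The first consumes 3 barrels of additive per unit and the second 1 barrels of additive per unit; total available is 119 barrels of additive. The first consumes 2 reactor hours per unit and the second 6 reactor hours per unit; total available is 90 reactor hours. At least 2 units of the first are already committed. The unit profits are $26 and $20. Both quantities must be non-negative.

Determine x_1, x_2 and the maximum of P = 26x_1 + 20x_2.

Extreme points and P = 26x_1 + 20x_2:
  (119/3, 0) → P = 3094/3
  (2, 0) → P = 52
  (39, 2) → P = 1054
  (2, 43/3) → P = 1016/3

The optimum lies where 3x_1 + x_2 = 119 and 2x_1 + 6x_2 = 90.
Solving simultaneously gives x_1 = 39, x_2 = 2.

x_1 = 39, x_2 = 2, maximum P = 1054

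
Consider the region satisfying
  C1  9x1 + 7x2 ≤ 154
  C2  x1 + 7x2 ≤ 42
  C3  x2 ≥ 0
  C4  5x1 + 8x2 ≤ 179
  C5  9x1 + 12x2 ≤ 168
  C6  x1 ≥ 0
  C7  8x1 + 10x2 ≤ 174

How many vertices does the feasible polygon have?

5

The feasible vertices (each the meet of two boundaries and inside every other half-plane) are:
  (154/9, 0)
  (224/15, 14/5)
  (224/17, 70/17)
  (0, 6)
  (0, 0)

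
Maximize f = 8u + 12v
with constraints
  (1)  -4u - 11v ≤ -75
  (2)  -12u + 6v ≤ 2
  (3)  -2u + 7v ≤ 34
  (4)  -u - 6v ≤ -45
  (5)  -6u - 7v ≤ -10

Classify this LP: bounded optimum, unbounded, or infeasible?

unbounded

From the feasible point (111/19, 124/19), moving in the direction (6, -1) keeps every constraint satisfied while f increases without bound.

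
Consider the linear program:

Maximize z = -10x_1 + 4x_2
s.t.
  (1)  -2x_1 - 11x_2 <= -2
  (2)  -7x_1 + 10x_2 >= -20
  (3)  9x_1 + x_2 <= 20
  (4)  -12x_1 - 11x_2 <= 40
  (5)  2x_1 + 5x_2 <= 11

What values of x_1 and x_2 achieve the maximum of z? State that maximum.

Corner points and z = -10x_1 + 4x_2:
  (218/97, -22/97) → z = -2268/97
  (-21/5, 52/55) → z = 2518/55
  (89/43, 59/43) → z = -654/43
  (-321/38, 106/19) → z = 2029/19

x_1 = -321/38, x_2 = 106/19, maximum z = 2029/19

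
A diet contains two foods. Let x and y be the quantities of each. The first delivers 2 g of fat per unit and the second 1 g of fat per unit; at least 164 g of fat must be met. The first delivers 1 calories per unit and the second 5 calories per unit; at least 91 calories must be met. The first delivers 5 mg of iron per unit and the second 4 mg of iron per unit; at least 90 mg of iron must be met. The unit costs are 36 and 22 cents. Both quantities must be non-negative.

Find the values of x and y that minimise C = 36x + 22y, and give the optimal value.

Corner points and C = 36x + 22y:
  (0, 164) → C = 3608
  (91, 0) → C = 3276
  (81, 2) → C = 2960
The feasible region is unbounded (it extends along (0, 1), (1, 0)), but C strictly increases along every unbounded feasible direction, so there is no improving ray and the minimum is attained at a vertex.

x = 81, y = 2, minimum C = 2960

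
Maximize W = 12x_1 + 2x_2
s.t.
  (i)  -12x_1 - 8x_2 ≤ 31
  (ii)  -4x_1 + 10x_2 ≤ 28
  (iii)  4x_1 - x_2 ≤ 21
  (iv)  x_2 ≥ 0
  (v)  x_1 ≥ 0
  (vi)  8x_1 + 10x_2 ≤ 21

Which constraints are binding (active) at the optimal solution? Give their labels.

(iv) and (vi)

Vertices and W = 12x_1 + 2x_2:
  (0, 0) → W = 0
  (21/8, 0) → W = 63/2
  (0, 21/10) → W = 21/5

The maximum is at (21/8, 0). Substituting into each constraint, equality holds for (iv) and (vi); the remaining constraints have slack.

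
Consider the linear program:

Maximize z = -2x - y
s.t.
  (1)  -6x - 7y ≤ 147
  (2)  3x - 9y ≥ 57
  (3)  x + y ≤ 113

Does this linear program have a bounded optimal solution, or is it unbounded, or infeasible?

bounded optimum

Extreme points and z = -2x - y:
  (-308/25, -261/25) → z = 877/25
  (938, -825) → z = -1051
  (179/2, 47/2) → z = -405/2
The feasible region has finitely many vertices and no improving ray; the maximum is 877/25 at (-308/25, -261/25).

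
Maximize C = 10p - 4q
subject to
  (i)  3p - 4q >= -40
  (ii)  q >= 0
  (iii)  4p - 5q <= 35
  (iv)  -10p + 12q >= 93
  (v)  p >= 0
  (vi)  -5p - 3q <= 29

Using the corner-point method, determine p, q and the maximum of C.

Feasible corners and C = 10p - 4q:
  (27, 121/4) → C = 149
  (0, 10) → C = -40
  (0, 31/4) → C = -31

At the optimal vertex, 3p - 4q = -40 and -10p + 12q = 93.
Solving simultaneously gives p = 27, q = 121/4.

p = 27, q = 121/4, maximum C = 149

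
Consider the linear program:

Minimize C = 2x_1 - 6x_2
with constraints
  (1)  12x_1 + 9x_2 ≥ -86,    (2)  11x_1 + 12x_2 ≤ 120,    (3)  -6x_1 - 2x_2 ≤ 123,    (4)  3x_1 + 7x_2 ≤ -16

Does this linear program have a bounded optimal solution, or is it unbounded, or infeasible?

bounded optimum

Feasible corners and C = 2x_1 - 6x_2:
  (-458/57, 22/19) → C = -1312/57
  (1032/41, -536/41) → C = 5280/41
The feasible region has finitely many vertices and no improving ray; the minimum is -1312/57 at (-458/57, 22/19).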